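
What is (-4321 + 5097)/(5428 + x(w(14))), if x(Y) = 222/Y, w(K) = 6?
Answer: 776/5465 ≈ 0.14199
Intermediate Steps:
(-4321 + 5097)/(5428 + x(w(14))) = (-4321 + 5097)/(5428 + 222/6) = 776/(5428 + 222*(1/6)) = 776/(5428 + 37) = 776/5465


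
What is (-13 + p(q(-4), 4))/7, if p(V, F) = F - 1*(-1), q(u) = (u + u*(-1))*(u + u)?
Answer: -8/7 ≈ -1.1429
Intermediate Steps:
q(u) = 0 (q(u) = (u - u)*(2*u) = 0*(2*u) = 0)
p(V, F) = 1 + F (p(V, F) = F + 1 = 1 + F)
(-13 + p(q(-4), 4))/7 = (-13 + (1 + 4))/7 = (-13 + 5)*(⅐) = -8*⅐ = -8/7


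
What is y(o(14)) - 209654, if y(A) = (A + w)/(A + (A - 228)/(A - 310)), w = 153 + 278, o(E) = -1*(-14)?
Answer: -456770206/2179 ≈ -2.0962e+5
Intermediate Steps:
o(E) = 14
w = 431
y(A) = (431 + A)/(A + (-228 + A)/(-310 + A)) (y(A) = (A + 431)/(A + (A - 228)/(A - 310)) = (431 + A)/(A + (-228 + A)/(-310 + A)))
y(o(14)) - 209654 = (133610 - 1*14² - 121*14)/(228 - 1*14² + 309*14) - 209654 = (133610 - 1*196 - 1694)/(228 - 1*196 + 4326) - 209654 = (133610 - 196 - 1694)/(228 - 196 + 4326) - 209654 = 131720/4358 - 209654 = (1/4358)*131720 - 209654 = 65860/2179 - 209654 = -456770206/2179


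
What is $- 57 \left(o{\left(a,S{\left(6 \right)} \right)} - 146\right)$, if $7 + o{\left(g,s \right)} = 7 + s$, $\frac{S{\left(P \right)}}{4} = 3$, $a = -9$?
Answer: $7638$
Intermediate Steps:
$S{\left(P \right)} = 12$ ($S{\left(P \right)} = 4 \cdot 3 = 12$)
$o{\left(g,s \right)} = s$ ($o{\left(g,s \right)} = -7 + \left(7 + s\right) = s$)
$- 57 \left(o{\left(a,S{\left(6 \right)} \right)} - 146\right) = - 57 \left(12 - 146\right) = \left(-57\right) \left(-134\right) = 7638$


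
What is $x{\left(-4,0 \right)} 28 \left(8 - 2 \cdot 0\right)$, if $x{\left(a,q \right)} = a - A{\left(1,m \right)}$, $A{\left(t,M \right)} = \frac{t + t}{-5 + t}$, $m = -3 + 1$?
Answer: $-784$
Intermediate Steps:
$m = -2$
$A{\left(t,M \right)} = \frac{2 t}{-5 + t}$
$x{\left(a,q \right)} = \frac{1}{2} + a$ ($x{\left(a,q \right)} = a - 2 \cdot 1 \frac{1}{-5 + 1} = a - 2 \cdot 1 \frac{1}{-4} = a - 2 \cdot 1 \left(- \frac{1}{4}\right) = a - - \frac{1}{2} = a + \frac{1}{2} = \frac{1}{2} + a$)
$x{\left(-4,0 \right)} 28 \left(8 - 2 \cdot 0\right) = \left(\frac{1}{2} - 4\right) 28 \left(8 - 2 \cdot 0\right) = \left(- \frac{7}{2}\right) 28 \left(8 - 0\right) = - 98 \left(8 + 0\right) = \left(-98\right) 8 = -784$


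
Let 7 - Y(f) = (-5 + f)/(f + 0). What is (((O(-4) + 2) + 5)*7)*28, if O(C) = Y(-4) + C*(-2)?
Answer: 3871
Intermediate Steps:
Y(f) = 7 - (-5 + f)/f (Y(f) = 7 - (-5 + f)/(f + 0) = 7 - (-5 + f)/f)
O(C) = 19/4 - 2*C (O(C) = (6 + 5/(-4)) + C*(-2) = (6 + 5*(-¼)) - 2*C = (6 - 5/4) - 2*C = 19/4 - 2*C)
(((O(-4) + 2) + 5)*7)*28 = ((((19/4 - 2*(-4)) + 2) + 5)*7)*28 = ((((19/4 + 8) + 2) + 5)*7)*28 = (((51/4 + 2) + 5)*7)*28 = ((59/4 + 5)*7)*28 = ((79/4)*7)*28 = (553/4)*28 = 3871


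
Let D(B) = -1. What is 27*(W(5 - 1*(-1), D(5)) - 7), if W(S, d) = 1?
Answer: -162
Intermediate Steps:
27*(W(5 - 1*(-1), D(5)) - 7) = 27*(1 - 7) = 27*(-6) = -162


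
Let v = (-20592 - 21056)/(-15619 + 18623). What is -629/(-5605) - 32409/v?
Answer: 7180396597/3071540 ≈ 2337.7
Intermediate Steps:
v = -10412/751 (v = -41648/3004 = -41648*1/3004 = -10412/751 ≈ -13.864)
-629/(-5605) - 32409/v = -629/(-5605) - 32409/(-10412/751) = -629*(-1/5605) - 32409*(-751/10412) = 629/5605 + 24339159/10412 = 7180396597/3071540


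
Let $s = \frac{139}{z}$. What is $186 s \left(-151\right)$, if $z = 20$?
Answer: $- \frac{1951977}{10} \approx -1.952 \cdot 10^{5}$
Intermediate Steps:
$s = \frac{139}{20} \approx 6.95$
$186 s \left(-151\right) = 186 \cdot \frac{139}{20} \left(-151\right) = \frac{12927}{10} \left(-151\right) = - \frac{1951977}{10}$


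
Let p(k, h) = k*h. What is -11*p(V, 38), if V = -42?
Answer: 17556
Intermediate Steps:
p(k, h) = h*k
-11*p(V, 38) = -418*(-42) = -11*(-1596) = 17556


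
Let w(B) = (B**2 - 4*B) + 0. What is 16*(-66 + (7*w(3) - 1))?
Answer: -1408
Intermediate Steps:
w(B) = B**2 - 4*B
16*(-66 + (7*w(3) - 1)) = 16*(-66 + (7*(3*(-4 + 3)) - 1)) = 16*(-66 + (7*(3*(-1)) - 1)) = 16*(-66 + (7*(-3) - 1)) = 16*(-66 + (-21 - 1)) = 16*(-66 - 22) = 16*(-88) = -1408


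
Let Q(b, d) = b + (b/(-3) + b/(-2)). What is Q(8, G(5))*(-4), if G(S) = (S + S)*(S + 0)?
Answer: -16/3 ≈ -5.3333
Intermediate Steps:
G(S) = 2*S² (G(S) = (2*S)*S = 2*S²)
Q(b, d) = b/6 (Q(b, d) = b + (b*(-⅓) + b*(-½)) = b + (-b/3 - b/2) = b - 5*b/6 = b/6)
Q(8, G(5))*(-4) = ((⅙)*8)*(-4) = (4/3)*(-4) = -16/3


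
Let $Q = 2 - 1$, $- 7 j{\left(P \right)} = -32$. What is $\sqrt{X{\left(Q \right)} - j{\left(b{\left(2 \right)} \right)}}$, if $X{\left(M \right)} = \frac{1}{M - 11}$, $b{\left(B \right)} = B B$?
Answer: $\frac{i \sqrt{22890}}{70} \approx 2.1614 i$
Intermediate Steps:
$b{\left(B \right)} = B^{2}$
$j{\left(P \right)} = \frac{32}{7}$ ($j{\left(P \right)} = \left(- \frac{1}{7}\right) \left(-32\right) = \frac{32}{7}$)
$Q = 1$
$X{\left(M \right)} = \frac{1}{-11 + M}$
$\sqrt{X{\left(Q \right)} - j{\left(b{\left(2 \right)} \right)}} = \sqrt{\frac{1}{-11 + 1} - \frac{32}{7}} = \sqrt{\frac{1}{-10} - \frac{32}{7}} = \sqrt{- \frac{1}{10} - \frac{32}{7}} = \sqrt{- \frac{327}{70}} = \frac{i \sqrt{22890}}{70}$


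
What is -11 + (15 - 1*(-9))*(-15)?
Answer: -371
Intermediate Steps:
-11 + (15 - 1*(-9))*(-15) = -11 + (15 + 9)*(-15) = -11 + 24*(-15) = -11 - 360 = -371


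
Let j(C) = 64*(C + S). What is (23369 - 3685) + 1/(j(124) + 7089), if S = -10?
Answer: 283154341/14385 ≈ 19684.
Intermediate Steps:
j(C) = -640 + 64*C (j(C) = 64*(C - 10) = 64*(-10 + C) = -640 + 64*C)
(23369 - 3685) + 1/(j(124) + 7089) = (23369 - 3685) + 1/((-640 + 64*124) + 7089) = 19684 + 1/((-640 + 7936) + 7089) = 19684 + 1/(7296 + 7089) = 19684 + 1/14385 = 283154341/14385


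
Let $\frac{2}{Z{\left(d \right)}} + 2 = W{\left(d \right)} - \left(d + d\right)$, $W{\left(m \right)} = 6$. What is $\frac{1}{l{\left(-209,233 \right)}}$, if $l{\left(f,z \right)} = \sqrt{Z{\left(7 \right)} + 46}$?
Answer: $\frac{\sqrt{1145}}{229} \approx 0.14776$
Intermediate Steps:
$Z{\left(d \right)} = \frac{2}{4 - 2 d}$ ($Z{\left(d \right)} = \frac{2}{-2 - \left(-6 + 2 d\right)} = \frac{2}{4 - 2 d}$)
$l{\left(f,z \right)} = \frac{\sqrt{1145}}{5}$ ($l{\left(f,z \right)} = \sqrt{- \frac{1}{-2 + 7} + 46} = \sqrt{- \frac{1}{5} + 46} = \sqrt{\frac{229}{5}} = \frac{\sqrt{1145}}{5}$)
$\frac{1}{l{\left(-209,233 \right)}} = \frac{1}{\frac{1}{5} \sqrt{1145}} = \frac{\sqrt{1145}}{229}$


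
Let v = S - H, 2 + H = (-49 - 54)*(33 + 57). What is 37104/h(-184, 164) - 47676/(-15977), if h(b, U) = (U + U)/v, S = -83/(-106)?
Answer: 36417756022593/34718021 ≈ 1.0490e+6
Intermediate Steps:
H = -9272 (H = -2 + (-49 - 54)*(33 + 57) = -2 - 103*90 = -2 - 9270 = -9272)
S = 83/106 (S = -83*(-1/106) = 83/106 ≈ 0.78302)
v = 982915/106 (v = 83/106 - 1*(-9272) = 83/106 + 9272 = 982915/106 ≈ 9272.8)
h(b, U) = 212*U/982915 (h(b, U) = (U + U)/(982915/106) = (2*U)*(106/982915) = 212*U/982915)
37104/h(-184, 164) - 47676/(-15977) = 37104/(((212/982915)*164)) - 47676/(-15977) = 37104/(34768/982915) - 47676*(-1/15977) = 37104*(982915/34768) + 47676/15977 = 2279379885/2173 + 47676/15977 = 36417756022593/34718021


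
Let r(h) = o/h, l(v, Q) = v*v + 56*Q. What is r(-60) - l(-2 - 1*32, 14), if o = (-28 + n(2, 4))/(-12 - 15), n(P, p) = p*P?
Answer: -157141/81 ≈ -1940.0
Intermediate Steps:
n(P, p) = P*p
o = 20/27 (o = (-28 + 2*4)/(-12 - 15) = (-28 + 8)/(-27) = -20*(-1/27) = 20/27 ≈ 0.74074)
l(v, Q) = v² + 56*Q
r(h) = 20/(27*h)
r(-60) - l(-2 - 1*32, 14) = (20/27)/(-60) - ((-2 - 1*32)² + 56*14) = (20/27)*(-1/60) - ((-2 - 32)² + 784) = -1/81 - ((-34)² + 784) = -1/81 - (1156 + 784) = -1/81 - 1*1940 = -1/81 - 1940 = -157141/81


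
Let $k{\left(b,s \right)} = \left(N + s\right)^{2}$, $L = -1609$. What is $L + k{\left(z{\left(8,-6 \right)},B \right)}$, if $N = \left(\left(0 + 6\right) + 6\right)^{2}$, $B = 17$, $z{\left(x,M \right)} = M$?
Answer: $24312$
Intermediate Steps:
$N = 144$ ($N = \left(6 + 6\right)^{2} = 12^{2} = 144$)
$k{\left(b,s \right)} = \left(144 + s\right)^{2}$
$L + k{\left(z{\left(8,-6 \right)},B \right)} = -1609 + \left(144 + 17\right)^{2} = -1609 + 161^{2} = -1609 + 25921 = 24312$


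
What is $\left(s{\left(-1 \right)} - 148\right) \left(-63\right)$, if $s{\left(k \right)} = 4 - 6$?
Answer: $9450$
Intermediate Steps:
$s{\left(k \right)} = -2$
$\left(s{\left(-1 \right)} - 148\right) \left(-63\right) = \left(-2 - 148\right) \left(-63\right) = \left(-150\right) \left(-63\right) = 9450$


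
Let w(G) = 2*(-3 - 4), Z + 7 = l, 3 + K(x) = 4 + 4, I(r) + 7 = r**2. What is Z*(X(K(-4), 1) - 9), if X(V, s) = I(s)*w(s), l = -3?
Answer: -750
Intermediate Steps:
I(r) = -7 + r**2
K(x) = 5 (K(x) = -3 + (4 + 4) = -3 + 8 = 5)
Z = -10 (Z = -7 - 3 = -10)
w(G) = -14 (w(G) = 2*(-7) = -14)
X(V, s) = 98 - 14*s**2 (X(V, s) = (-7 + s**2)*(-14) = 98 - 14*s**2)
Z*(X(K(-4), 1) - 9) = -10*((98 - 14*1**2) - 9) = -10*((98 - 14*1) - 9) = -10*((98 - 14) - 9) = -10*(84 - 9) = -10*75 = -750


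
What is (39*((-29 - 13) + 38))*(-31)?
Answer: 4836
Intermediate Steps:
(39*((-29 - 13) + 38))*(-31) = (39*(-42 + 38))*(-31) = (39*(-4))*(-31) = -156*(-31) = 4836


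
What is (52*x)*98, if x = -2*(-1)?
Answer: 10192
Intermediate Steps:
x = 2
(52*x)*98 = (52*2)*98 = 104*98 = 10192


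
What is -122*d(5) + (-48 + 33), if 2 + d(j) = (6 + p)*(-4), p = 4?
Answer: 5109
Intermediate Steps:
d(j) = -42 (d(j) = -2 + (6 + 4)*(-4) = -2 + 10*(-4) = -2 - 40 = -42)
-122*d(5) + (-48 + 33) = -122*(-42) + (-48 + 33) = 5124 - 15 = 5109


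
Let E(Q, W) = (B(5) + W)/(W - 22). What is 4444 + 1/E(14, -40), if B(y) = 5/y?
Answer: 173378/39 ≈ 4445.6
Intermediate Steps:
E(Q, W) = (1 + W)/(-22 + W) (E(Q, W) = (5/5 + W)/(W - 22) = (5*(⅕) + W)/(-22 + W) = (1 + W)/(-22 + W))
4444 + 1/E(14, -40) = 4444 + 1/((1 - 40)/(-22 - 40)) = 4444 + 1/(-39/(-62)) = 4444 + 1/(-1/62*(-39)) = 4444 + 1/(39/62) = 4444 + 62/39 = 173378/39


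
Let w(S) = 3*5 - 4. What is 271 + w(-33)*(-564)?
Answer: -5933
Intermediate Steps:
w(S) = 11 (w(S) = 15 - 4 = 11)
271 + w(-33)*(-564) = 271 + 11*(-564) = 271 - 6204 = -5933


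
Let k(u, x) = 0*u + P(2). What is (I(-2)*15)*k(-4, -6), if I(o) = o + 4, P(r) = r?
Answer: 60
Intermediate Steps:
k(u, x) = 2 (k(u, x) = 0*u + 2 = 0 + 2 = 2)
I(o) = 4 + o
(I(-2)*15)*k(-4, -6) = ((4 - 2)*15)*2 = (2*15)*2 = 30*2 = 60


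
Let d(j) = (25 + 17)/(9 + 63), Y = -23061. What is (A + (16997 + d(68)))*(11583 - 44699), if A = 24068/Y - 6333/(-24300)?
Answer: -8761671252162328/15566175 ≈ -5.6287e+8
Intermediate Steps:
d(j) = 7/12 (d(j) = 42/72 = 42*(1/72) = 7/12)
A = -48756343/62264700 (A = 24068/(-23061) - 6333/(-24300) = 24068*(-1/23061) - 6333*(-1/24300) = -24068/23061 + 2111/8100 = -48756343/62264700 ≈ -0.78305)
(A + (16997 + d(68)))*(11583 - 44699) = (-48756343/62264700 + (16997 + 7/12))*(11583 - 44699) = (-48756343/62264700 + 203971/12)*(-33116) = (264575167658/15566175)*(-33116) = -8761671252162328/15566175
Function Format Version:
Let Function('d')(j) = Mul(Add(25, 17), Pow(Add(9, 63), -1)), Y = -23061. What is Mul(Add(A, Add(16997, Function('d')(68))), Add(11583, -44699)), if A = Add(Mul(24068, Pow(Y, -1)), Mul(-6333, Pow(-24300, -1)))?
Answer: Rational(-8761671252162328, 15566175) ≈ -5.6287e+8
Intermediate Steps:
Function('d')(j) = Rational(7, 12) (Function('d')(j) = Mul(42, Pow(72, -1)) = Mul(42, Rational(1, 72)) = Rational(7, 12))
A = Rational(-48756343, 62264700) (A = Add(Mul(24068, Pow(-23061, -1)), Mul(-6333, Pow(-24300, -1))) = Add(Mul(24068, Rational(-1, 23061)), Mul(-6333, Rational(-1, 24300))) = Add(Rational(-24068, 23061), Rational(2111, 8100)) = Rational(-48756343, 62264700) ≈ -0.78305)
Mul(Add(A, Add(16997, Function('d')(68))), Add(11583, -44699)) = Mul(Add(Rational(-48756343, 62264700), Add(16997, Rational(7, 12))), Add(11583, -44699)) = Mul(Add(Rational(-48756343, 62264700), Rational(203971, 12)), -33116) = Mul(Rational(264575167658, 15566175), -33116) = Rational(-8761671252162328, 15566175)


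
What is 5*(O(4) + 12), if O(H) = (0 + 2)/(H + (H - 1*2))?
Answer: 185/3 ≈ 61.667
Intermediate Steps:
O(H) = 2/(-2 + 2*H) (O(H) = 2/(H + (H - 2)) = 2/(H + (-2 + H)) = 2/(-2 + 2*H))
5*(O(4) + 12) = 5*(1/(-1 + 4) + 12) = 5*(1/3 + 12) = 5*(37/3) = 185/3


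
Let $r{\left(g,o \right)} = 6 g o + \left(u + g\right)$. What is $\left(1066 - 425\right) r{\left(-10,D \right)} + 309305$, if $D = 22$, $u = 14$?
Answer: $-534251$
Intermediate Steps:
$r{\left(g,o \right)} = 14 + g + 6 g o$ ($r{\left(g,o \right)} = 6 g o + \left(14 + g\right) = 14 + g + 6 g o$)
$\left(1066 - 425\right) r{\left(-10,D \right)} + 309305 = \left(1066 - 425\right) \left(14 - 10 + 6 \left(-10\right) 22\right) + 309305 = 641 \left(14 - 10 - 1320\right) + 309305 = 641 \left(-1316\right) + 309305 = -843556 + 309305 = -534251$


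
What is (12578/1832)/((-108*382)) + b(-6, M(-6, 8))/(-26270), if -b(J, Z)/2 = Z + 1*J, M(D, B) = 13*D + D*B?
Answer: -5070951487/496378164960 ≈ -0.010216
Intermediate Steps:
M(D, B) = 13*D + B*D
b(J, Z) = -2*J - 2*Z (b(J, Z) = -2*(Z + 1*J) = -2*(Z + J) = -2*(J + Z) = -2*J - 2*Z)
(12578/1832)/((-108*382)) + b(-6, M(-6, 8))/(-26270) = (12578/1832)/((-108*382)) + (-2*(-6) - (-12)*(13 + 8))/(-26270) = (12578*(1/1832))/(-41256) + (12 - (-12)*21)*(-1/26270) = (6289/916)*(-1/41256) + (12 - 2*(-126))*(-1/26270) = -6289/37790496 + (12 + 252)*(-1/26270) = -6289/37790496 + 264*(-1/26270) = -6289/37790496 - 132/13135 = -5070951487/496378164960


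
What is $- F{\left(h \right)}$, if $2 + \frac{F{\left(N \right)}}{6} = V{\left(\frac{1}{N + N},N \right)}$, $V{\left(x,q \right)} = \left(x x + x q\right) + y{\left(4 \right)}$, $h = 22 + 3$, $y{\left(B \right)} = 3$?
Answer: $- \frac{11253}{1250} \approx -9.0024$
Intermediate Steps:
$h = 25$
$V{\left(x,q \right)} = 3 + x^{2} + q x$ ($V{\left(x,q \right)} = \left(x x + x q\right) + 3 = \left(x^{2} + q x\right) + 3 = 3 + x^{2} + q x$)
$F{\left(N \right)} = 9 + \frac{3}{2 N^{2}}$ ($F{\left(N \right)} = -12 + 6 \left(3 + \left(\frac{1}{N + N}\right)^{2} + \frac{N}{N + N}\right) = -12 + 6 \left(3 + \left(\frac{1}{2 N}\right)^{2} + \frac{N}{2 N}\right) = -12 + 6 \left(3 + \left(\frac{1}{2 N}\right)^{2} + N \frac{1}{2 N}\right) = -12 + 6 \left(3 + \frac{1}{4 N^{2}} + \frac{1}{2}\right) = -12 + 6 \left(\frac{7}{2} + \frac{1}{4 N^{2}}\right) = -12 + \left(21 + \frac{3}{2 N^{2}}\right) = 9 + \frac{3}{2 N^{2}}$)
$- F{\left(h \right)} = - (9 + \frac{3}{2 \cdot 625}) = - (9 + \frac{3}{2} \cdot \frac{1}{625}) = - (9 + \frac{3}{1250}) = \left(-1\right) \frac{11253}{1250} = - \frac{11253}{1250}$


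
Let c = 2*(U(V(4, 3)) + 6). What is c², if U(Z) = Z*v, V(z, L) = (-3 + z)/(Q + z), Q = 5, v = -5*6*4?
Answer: 1936/9 ≈ 215.11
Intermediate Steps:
v = -120 (v = -30*4 = -120)
V(z, L) = (-3 + z)/(5 + z)
U(Z) = -120*Z (U(Z) = Z*(-120) = -120*Z)
c = -44/3 (c = 2*(-120*(-3 + 4)/(5 + 4) + 6) = 2*(-120/9 + 6) = 2*(-40/3 + 6) = 2*(-22/3) = -44/3 ≈ -14.667)
c² = (-44/3)² = 1936/9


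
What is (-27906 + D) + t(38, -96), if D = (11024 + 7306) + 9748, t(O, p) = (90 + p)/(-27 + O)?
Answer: 1886/11 ≈ 171.45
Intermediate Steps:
t(O, p) = (90 + p)/(-27 + O)
D = 28078 (D = 18330 + 9748 = 28078)
(-27906 + D) + t(38, -96) = (-27906 + 28078) + (90 - 96)/(-27 + 38) = 172 - 6/11 = 1886/11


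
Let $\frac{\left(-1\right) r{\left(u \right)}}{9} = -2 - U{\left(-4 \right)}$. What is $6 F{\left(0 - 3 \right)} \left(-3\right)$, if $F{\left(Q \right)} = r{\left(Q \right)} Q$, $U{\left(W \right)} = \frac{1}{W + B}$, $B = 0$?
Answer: $\frac{1701}{2} \approx 850.5$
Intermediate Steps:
$U{\left(W \right)} = \frac{1}{W}$ ($U{\left(W \right)} = \frac{1}{W + 0} = \frac{1}{W}$)
$r{\left(u \right)} = \frac{63}{4}$ ($r{\left(u \right)} = - 9 \left(-2 - \frac{1}{-4}\right) = - 9 \left(-2 - - \frac{1}{4}\right) = - 9 \left(-2 + \frac{1}{4}\right) = \left(-9\right) \left(- \frac{7}{4}\right) = \frac{63}{4}$)
$F{\left(Q \right)} = \frac{63 Q}{4}$
$6 F{\left(0 - 3 \right)} \left(-3\right) = 6 \frac{63 \left(0 - 3\right)}{4} \left(-3\right) = 6 \cdot \frac{63}{4} \left(-3\right) \left(-3\right) = 6 \left(- \frac{189}{4}\right) \left(-3\right) = \left(- \frac{567}{2}\right) \left(-3\right) = \frac{1701}{2}$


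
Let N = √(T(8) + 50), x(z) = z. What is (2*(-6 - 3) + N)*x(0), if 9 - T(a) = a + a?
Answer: 0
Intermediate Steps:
T(a) = 9 - 2*a (T(a) = 9 - (a + a) = 9 - 2*a)
N = √43 (N = √((9 - 2*8) + 50) = √((9 - 16) + 50) = √(-7 + 50) = √43 ≈ 6.5574)
(2*(-6 - 3) + N)*x(0) = (2*(-6 - 3) + √43)*0 = (2*(-9) + √43)*0 = (-18 + √43)*0 = 0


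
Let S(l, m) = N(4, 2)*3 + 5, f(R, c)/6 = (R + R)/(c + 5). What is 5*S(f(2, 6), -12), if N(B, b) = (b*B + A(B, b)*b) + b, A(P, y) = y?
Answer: 235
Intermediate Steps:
f(R, c) = 12*R/(5 + c) (f(R, c) = 6*((R + R)/(c + 5)) = 6*((2*R)/(5 + c)) = 6*(2*R/(5 + c)) = 12*R/(5 + c))
N(B, b) = b + b² + B*b (N(B, b) = (b*B + b*b) + b = (B*b + b²) + b = (b² + B*b) + b = b + b² + B*b)
S(l, m) = 47 (S(l, m) = (2*(1 + 4 + 2))*3 + 5 = (2*7)*3 + 5 = 14*3 + 5 = 42 + 5 = 47)
5*S(f(2, 6), -12) = 5*47 = 235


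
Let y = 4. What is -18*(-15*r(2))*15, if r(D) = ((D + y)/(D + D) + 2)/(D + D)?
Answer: 14175/4 ≈ 3543.8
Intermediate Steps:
r(D) = (2 + (4 + D)/(2*D))/(2*D) (r(D) = ((D + 4)/(D + D) + 2)/(D + D) = ((4 + D)/((2*D)) + 2)/((2*D)) = ((4 + D)*(1/(2*D)) + 2)*(1/(2*D)) = ((4 + D)/(2*D) + 2)*(1/(2*D)) = (2 + (4 + D)/(2*D))*(1/(2*D)) = (2 + (4 + D)/(2*D))/(2*D))
-18*(-15*r(2))*15 = -18*(-15*(4 + 5*2)/(4*2²))*15 = -18*(-15*(4 + 10)/(4*4))*15 = -18*(-15*14/(4*4))*15 = -18*(-15*7/8)*15 = -(-945)*15/4 = -18*(-1575/8) = 14175/4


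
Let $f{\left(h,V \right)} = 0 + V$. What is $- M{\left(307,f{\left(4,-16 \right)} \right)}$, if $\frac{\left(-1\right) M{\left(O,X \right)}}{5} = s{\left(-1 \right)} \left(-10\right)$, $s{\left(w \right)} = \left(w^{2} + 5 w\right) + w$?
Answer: $250$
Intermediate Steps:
$s{\left(w \right)} = w^{2} + 6 w$
$f{\left(h,V \right)} = V$
$M{\left(O,X \right)} = -250$ ($M{\left(O,X \right)} = - 5 - (6 - 1) \left(-10\right) = - 5 \left(-1\right) 5 \left(-10\right) = - 5 \left(\left(-5\right) \left(-10\right)\right) = \left(-5\right) 50 = -250$)
$- M{\left(307,f{\left(4,-16 \right)} \right)} = \left(-1\right) \left(-250\right) = 250$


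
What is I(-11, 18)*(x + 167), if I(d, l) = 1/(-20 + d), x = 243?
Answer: -410/31 ≈ -13.226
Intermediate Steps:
I(-11, 18)*(x + 167) = (243 + 167)/(-20 - 11) = 410/(-31) = -1/31*410 = -410/31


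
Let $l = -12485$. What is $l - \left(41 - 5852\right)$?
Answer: $-6674$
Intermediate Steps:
$l - \left(41 - 5852\right) = -12485 - \left(41 - 5852\right) = -12485 - -5811 = -12485 + 5811 = -6674$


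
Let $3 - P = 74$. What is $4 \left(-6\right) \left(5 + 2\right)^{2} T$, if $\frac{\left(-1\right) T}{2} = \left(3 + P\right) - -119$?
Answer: $119952$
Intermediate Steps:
$P = -71$ ($P = 3 - 74 = -71$)
$T = -102$ ($T = - 2 \left(\left(3 - 71\right) - -119\right) = - 2 \left(-68 + 119\right) = \left(-2\right) 51 = -102$)
$4 \left(-6\right) \left(5 + 2\right)^{2} T = 4 \left(-6\right) \left(5 + 2\right)^{2} \left(-102\right) = - 24 \cdot 7^{2} \left(-102\right) = \left(-24\right) 49 \left(-102\right) = \left(-1176\right) \left(-102\right) = 119952$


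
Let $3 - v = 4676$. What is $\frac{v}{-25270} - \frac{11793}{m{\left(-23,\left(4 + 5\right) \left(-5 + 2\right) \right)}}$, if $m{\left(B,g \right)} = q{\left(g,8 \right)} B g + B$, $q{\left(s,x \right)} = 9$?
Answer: $- \frac{67999798}{35163205} \approx -1.9338$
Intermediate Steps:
$v = -4673$ ($v = 3 - 4676 = -4673$)
$m{\left(B,g \right)} = B + 9 B g$ ($m{\left(B,g \right)} = 9 B g + B = B + 9 B g$)
$\frac{v}{-25270} - \frac{11793}{m{\left(-23,\left(4 + 5\right) \left(-5 + 2\right) \right)}} = - \frac{4673}{-25270} - \frac{11793}{\left(-23\right) \left(1 + 9 \left(4 + 5\right) \left(-5 + 2\right)\right)} = \left(-4673\right) \left(- \frac{1}{25270}\right) - \frac{11793}{\left(-23\right) \left(1 + 9 \cdot 9 \left(-3\right)\right)} = \frac{4673}{25270} - \frac{11793}{\left(-23\right) \left(1 + 9 \left(-27\right)\right)} = \frac{4673}{25270} - \frac{11793}{\left(-23\right) \left(1 - 243\right)} = \frac{4673}{25270} - \frac{11793}{\left(-23\right) \left(-242\right)} = \frac{4673}{25270} - \frac{11793}{5566} = - \frac{67999798}{35163205}$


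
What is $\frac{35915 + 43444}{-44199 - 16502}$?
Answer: $- \frac{79359}{60701} \approx -1.3074$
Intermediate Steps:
$\frac{35915 + 43444}{-44199 - 16502} = \frac{79359}{-60701} = 79359 \left(- \frac{1}{60701}\right) = - \frac{79359}{60701}$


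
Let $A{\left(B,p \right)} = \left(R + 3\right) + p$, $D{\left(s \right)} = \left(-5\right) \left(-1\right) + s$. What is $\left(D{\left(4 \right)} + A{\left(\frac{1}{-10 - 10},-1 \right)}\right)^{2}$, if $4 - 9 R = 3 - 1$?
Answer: $\frac{10201}{81} \approx 125.94$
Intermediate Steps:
$R = \frac{2}{9}$ ($R = \frac{4}{9} - \frac{3 - 1}{9} = \frac{4}{9} - \frac{2}{9} = \frac{2}{9} \approx 0.22222$)
$D{\left(s \right)} = 5 + s$
$A{\left(B,p \right)} = \frac{29}{9} + p$ ($A{\left(B,p \right)} = \left(\frac{2}{9} + 3\right) + p = \frac{29}{9} + p$)
$\left(D{\left(4 \right)} + A{\left(\frac{1}{-10 - 10},-1 \right)}\right)^{2} = \left(\left(5 + 4\right) + \left(\frac{29}{9} - 1\right)\right)^{2} = \left(9 + \frac{20}{9}\right)^{2} = \left(\frac{101}{9}\right)^{2} = \frac{10201}{81}$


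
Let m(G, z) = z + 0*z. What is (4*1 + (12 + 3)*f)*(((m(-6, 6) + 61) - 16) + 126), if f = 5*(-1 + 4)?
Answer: 40533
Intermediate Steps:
m(G, z) = z (m(G, z) = z + 0 = z)
f = 15 (f = 5*3 = 15)
(4*1 + (12 + 3)*f)*(((m(-6, 6) + 61) - 16) + 126) = (4*1 + (12 + 3)*15)*(((6 + 61) - 16) + 126) = (4 + 15*15)*((67 - 16) + 126) = (4 + 225)*(51 + 126) = 229*177 = 40533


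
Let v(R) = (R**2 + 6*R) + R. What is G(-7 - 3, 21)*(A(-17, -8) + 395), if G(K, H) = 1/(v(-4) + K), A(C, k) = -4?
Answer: -391/22 ≈ -17.773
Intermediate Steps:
v(R) = R**2 + 7*R
G(K, H) = 1/(-12 + K) (G(K, H) = 1/(-4*(7 - 4) + K) = 1/(-4*3 + K) = 1/(-12 + K))
G(-7 - 3, 21)*(A(-17, -8) + 395) = (-4 + 395)/(-12 + (-7 - 3)) = 391/(-12 - 10) = 391/(-22) = -1/22*391 = -391/22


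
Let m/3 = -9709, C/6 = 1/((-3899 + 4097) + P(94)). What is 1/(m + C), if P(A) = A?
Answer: -146/4252539 ≈ -3.4332e-5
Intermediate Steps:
C = 3/146 (C = 6/((-3899 + 4097) + 94) = 6/(198 + 94) = 6/292 = 6*(1/292) = 3/146 ≈ 0.020548)
m = -29127 (m = 3*(-9709) = -29127)
1/(m + C) = 1/(-29127 + 3/146) = 1/(-4252539/146) = -146/4252539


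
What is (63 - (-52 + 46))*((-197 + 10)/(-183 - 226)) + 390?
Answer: 172413/409 ≈ 421.55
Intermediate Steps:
(63 - (-52 + 46))*((-197 + 10)/(-183 - 226)) + 390 = (63 - 1*(-6))*(-187/(-409)) + 390 = (63 + 6)*(-187*(-1/409)) + 390 = 69*(187/409) + 390 = 12903/409 + 390 = 172413/409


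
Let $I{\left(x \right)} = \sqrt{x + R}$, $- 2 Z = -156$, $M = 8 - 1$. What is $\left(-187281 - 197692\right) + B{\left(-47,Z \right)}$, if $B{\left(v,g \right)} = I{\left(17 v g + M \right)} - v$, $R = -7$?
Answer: $-384926 + i \sqrt{62322} \approx -3.8493 \cdot 10^{5} + 249.64 i$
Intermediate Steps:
$M = 7$ ($M = 8 - 1 = 7$)
$Z = 78$ ($Z = \left(- \frac{1}{2}\right) \left(-156\right) = 78$)
$I{\left(x \right)} = \sqrt{-7 + x}$ ($I{\left(x \right)} = \sqrt{x - 7} = \sqrt{-7 + x}$)
$B{\left(v,g \right)} = - v + \sqrt{17} \sqrt{g v}$ ($B{\left(v,g \right)} = \sqrt{-7 + \left(17 v g + 7\right)} - v = \sqrt{-7 + \left(17 g v + 7\right)} - v = \sqrt{-7 + \left(7 + 17 g v\right)} - v = \sqrt{17 g v} - v = \sqrt{17} \sqrt{g v} - v = - v + \sqrt{17} \sqrt{g v}$)
$\left(-187281 - 197692\right) + B{\left(-47,Z \right)} = \left(-187281 - 197692\right) + \left(\left(-1\right) \left(-47\right) + \sqrt{17} \sqrt{78 \left(-47\right)}\right) = -384973 + \left(47 + \sqrt{17} \sqrt{-3666}\right) = -384973 + \left(47 + \sqrt{17} i \sqrt{3666}\right) = -384973 + \left(47 + i \sqrt{62322}\right) = -384926 + i \sqrt{62322}$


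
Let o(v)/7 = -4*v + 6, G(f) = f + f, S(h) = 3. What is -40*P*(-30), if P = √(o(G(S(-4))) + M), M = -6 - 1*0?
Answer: 2400*I*√33 ≈ 13787.0*I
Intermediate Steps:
G(f) = 2*f
M = -6 (M = -6 + 0 = -6)
o(v) = 42 - 28*v (o(v) = 7*(-4*v + 6) = 7*(6 - 4*v) = 42 - 28*v)
P = 2*I*√33 (P = √((42 - 56*3) - 6) = √((42 - 28*6) - 6) = √((42 - 168) - 6) = √(-126 - 6) = √(-132) = 2*I*√33 ≈ 11.489*I)
-40*P*(-30) = -80*I*√33*(-30) = 2400*I*√33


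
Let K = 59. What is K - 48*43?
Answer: -2005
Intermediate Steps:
K - 48*43 = 59 - 48*43 = 59 - 2064 = -2005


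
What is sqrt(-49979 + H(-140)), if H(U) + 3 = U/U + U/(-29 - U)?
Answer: I*sqrt(615831441)/111 ≈ 223.57*I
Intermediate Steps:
H(U) = -2 + U/(-29 - U) (H(U) = -3 + (U/U + U/(-29 - U)) = -3 + (1 + U/(-29 - U)) = -2 + U/(-29 - U))
sqrt(-49979 + H(-140)) = sqrt(-49979 + (-58 - 3*(-140))/(29 - 140)) = sqrt(-49979 + (-58 + 420)/(-111)) = sqrt(-49979 - 1/111*362) = sqrt(-49979 - 362/111) = sqrt(-5548031/111) = I*sqrt(615831441)/111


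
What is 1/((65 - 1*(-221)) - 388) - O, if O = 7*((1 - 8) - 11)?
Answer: 12851/102 ≈ 125.99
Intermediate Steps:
O = -126 (O = 7*(-7 - 11) = 7*(-18) = -126)
1/((65 - 1*(-221)) - 388) - O = 1/((65 - 1*(-221)) - 388) - 1*(-126) = 1/((65 + 221) - 388) + 126 = 1/(286 - 388) + 126 = 1/(-102) + 126 = -1/102 + 126 = 12851/102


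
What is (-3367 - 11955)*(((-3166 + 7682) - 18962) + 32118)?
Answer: -270770384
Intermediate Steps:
(-3367 - 11955)*(((-3166 + 7682) - 18962) + 32118) = -15322*((4516 - 18962) + 32118) = -15322*(-14446 + 32118) = -15322*17672 = -270770384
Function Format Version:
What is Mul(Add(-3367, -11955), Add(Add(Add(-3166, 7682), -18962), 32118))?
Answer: -270770384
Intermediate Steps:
Mul(Add(-3367, -11955), Add(Add(Add(-3166, 7682), -18962), 32118)) = Mul(-15322, Add(Add(4516, -18962), 32118)) = Mul(-15322, Add(-14446, 32118)) = Mul(-15322, 17672) = -270770384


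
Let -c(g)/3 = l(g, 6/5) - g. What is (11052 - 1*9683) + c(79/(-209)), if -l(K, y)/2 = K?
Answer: 285410/209 ≈ 1365.6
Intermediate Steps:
l(K, y) = -2*K
c(g) = 9*g (c(g) = -3*(-2*g - g) = -(-9)*g = 9*g)
(11052 - 1*9683) + c(79/(-209)) = (11052 - 1*9683) + 9*(79/(-209)) = (11052 - 9683) + 9*(79*(-1/209)) = 1369 + 9*(-79/209) = 1369 - 711/209 = 285410/209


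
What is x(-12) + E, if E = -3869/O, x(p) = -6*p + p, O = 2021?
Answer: 117391/2021 ≈ 58.086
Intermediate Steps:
x(p) = -5*p
E = -3869/2021 ≈ -1.9144
x(-12) + E = -5*(-12) - 3869/2021 = 60 - 3869/2021 = 117391/2021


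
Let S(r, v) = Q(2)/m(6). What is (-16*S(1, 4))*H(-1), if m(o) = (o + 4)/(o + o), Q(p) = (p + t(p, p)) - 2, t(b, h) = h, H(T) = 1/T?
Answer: 192/5 ≈ 38.400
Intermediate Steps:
H(T) = 1/T
Q(p) = -2 + 2*p (Q(p) = (p + p) - 2 = 2*p - 2 = -2 + 2*p)
m(o) = (4 + o)/(2*o) (m(o) = (4 + o)/((2*o)) = (4 + o)*(1/(2*o)) = (4 + o)/(2*o))
S(r, v) = 12/5 (S(r, v) = (-2 + 2*2)/(((½)*(4 + 6)/6)) = (-2 + 4)/(((½)*(⅙)*10)) = 2/(⅚) = 2*(6/5) = 12/5)
(-16*S(1, 4))*H(-1) = -16*12/5/(-1) = -192/5*(-1) = 192/5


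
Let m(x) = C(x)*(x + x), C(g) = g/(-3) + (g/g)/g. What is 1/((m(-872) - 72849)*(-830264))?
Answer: 3/1444085647576 ≈ 2.0774e-12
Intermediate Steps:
C(g) = 1/g - g/3 (C(g) = g*(-⅓) + 1/g = -g/3 + 1/g = 1/g - g/3)
m(x) = 2*x*(1/x - x/3) (m(x) = (1/x - x/3)*(x + x) = (1/x - x/3)*(2*x) = 2*x*(1/x - x/3))
1/((m(-872) - 72849)*(-830264)) = 1/(((2 - ⅔*(-872)²) - 72849)*(-830264)) = -1/830264/((2 - ⅔*760384) - 72849) = -1/830264/((2 - 1520768/3) - 72849) = -1/830264/(-1520762/3 - 72849) = -1/830264/(-1739309/3) = -3/1739309*(-1/830264) = 3/1444085647576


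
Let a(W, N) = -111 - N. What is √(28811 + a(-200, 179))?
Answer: 3*√3169 ≈ 168.88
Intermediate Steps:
√(28811 + a(-200, 179)) = √(28811 + (-111 - 1*179)) = √(28811 + (-111 - 179)) = √(28811 - 290) = √28521 = 3*√3169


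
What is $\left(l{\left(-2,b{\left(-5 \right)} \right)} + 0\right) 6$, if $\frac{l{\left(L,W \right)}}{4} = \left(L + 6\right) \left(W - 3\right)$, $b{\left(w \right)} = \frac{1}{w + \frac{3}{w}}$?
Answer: $- \frac{2136}{7} \approx -305.14$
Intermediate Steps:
$l{\left(L,W \right)} = 4 \left(-3 + W\right) \left(6 + L\right)$ ($l{\left(L,W \right)} = 4 \left(L + 6\right) \left(W - 3\right) = 4 \left(6 + L\right) \left(-3 + W\right) = 4 \left(-3 + W\right) \left(6 + L\right)$)
$\left(l{\left(-2,b{\left(-5 \right)} \right)} + 0\right) 6 = \left(\left(-72 - -24 + 24 \left(- \frac{5}{3 + \left(-5\right)^{2}}\right) + 4 \left(-2\right) \left(- \frac{5}{3 + \left(-5\right)^{2}}\right)\right) + 0\right) 6 = \left(\left(-72 + 24 + 24 \left(- \frac{5}{3 + 25}\right) + 4 \left(-2\right) \left(- \frac{5}{3 + 25}\right)\right) + 0\right) 6 = \left(\left(-72 + 24 + 24 \left(- \frac{5}{28}\right) + 4 \left(-2\right) \left(- \frac{5}{28}\right)\right) + 0\right) 6 = \left(\left(-72 + 24 - \frac{30}{7} + \frac{10}{7}\right) + 0\right) 6 = \left(- \frac{356}{7} + 0\right) 6 = \left(- \frac{356}{7}\right) 6 = - \frac{2136}{7}$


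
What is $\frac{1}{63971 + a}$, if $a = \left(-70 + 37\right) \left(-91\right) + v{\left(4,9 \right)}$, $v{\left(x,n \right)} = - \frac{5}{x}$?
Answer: $\frac{4}{267891} \approx 1.4931 \cdot 10^{-5}$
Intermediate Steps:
$a = \frac{12007}{4}$ ($a = \left(-70 + 37\right) \left(-91\right) - \frac{5}{4} = \left(-33\right) \left(-91\right) - \frac{5}{4} = 3003 - \frac{5}{4} = \frac{12007}{4} \approx 3001.8$)
$\frac{1}{63971 + a} = \frac{1}{63971 + \frac{12007}{4}} = \frac{1}{\frac{267891}{4}} = \frac{4}{267891}$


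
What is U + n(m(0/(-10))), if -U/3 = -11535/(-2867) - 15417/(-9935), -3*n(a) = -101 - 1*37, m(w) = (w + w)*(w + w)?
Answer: 833845378/28483645 ≈ 29.275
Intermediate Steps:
m(w) = 4*w² (m(w) = (2*w)*(2*w) = 4*w²)
n(a) = 46 (n(a) = -(-101 - 1*37)/3 = -(-101 - 37)/3 = -⅓*(-138) = 46)
U = -476402292/28483645 (U = -3*(-11535/(-2867) - 15417/(-9935)) = -3*(-11535*(-1/2867) - 15417*(-1/9935)) = -3*(11535/2867 + 15417/9935) = -3*158800764/28483645 = -476402292/28483645 ≈ -16.725)
U + n(m(0/(-10))) = -476402292/28483645 + 46 = 833845378/28483645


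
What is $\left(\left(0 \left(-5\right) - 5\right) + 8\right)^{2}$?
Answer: $9$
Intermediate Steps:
$\left(\left(0 \left(-5\right) - 5\right) + 8\right)^{2} = \left(\left(0 - 5\right) + 8\right)^{2} = \left(-5 + 8\right)^{2} = 3^{2} = 9$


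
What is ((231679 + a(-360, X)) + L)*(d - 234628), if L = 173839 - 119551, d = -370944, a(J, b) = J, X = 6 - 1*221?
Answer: -172955602204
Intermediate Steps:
X = -215 (X = 6 - 221 = -215)
L = 54288
((231679 + a(-360, X)) + L)*(d - 234628) = ((231679 - 360) + 54288)*(-370944 - 234628) = (231319 + 54288)*(-605572) = 285607*(-605572) = -172955602204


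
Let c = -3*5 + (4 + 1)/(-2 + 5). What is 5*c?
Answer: -200/3 ≈ -66.667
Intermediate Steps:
c = -40/3 (c = -15 + 5/3 = -40/3 ≈ -13.333)
5*c = 5*(-40/3) = -200/3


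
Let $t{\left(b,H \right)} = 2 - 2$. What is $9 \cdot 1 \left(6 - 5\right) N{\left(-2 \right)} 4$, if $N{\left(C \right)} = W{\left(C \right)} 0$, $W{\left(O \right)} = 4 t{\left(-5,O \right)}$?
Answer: $0$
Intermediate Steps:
$t{\left(b,H \right)} = 0$
$W{\left(O \right)} = 0$ ($W{\left(O \right)} = 4 \cdot 0 = 0$)
$N{\left(C \right)} = 0$ ($N{\left(C \right)} = 0 \cdot 0 = 0$)
$9 \cdot 1 \left(6 - 5\right) N{\left(-2 \right)} 4 = 9 \cdot 1 \left(6 - 5\right) 0 \cdot 4 = 9 \cdot 1 \cdot 1 \cdot 0 \cdot 4 = 9 \cdot 1 \cdot 0 \cdot 4 = 9 \cdot 0 \cdot 4 = 0 \cdot 4 = 0$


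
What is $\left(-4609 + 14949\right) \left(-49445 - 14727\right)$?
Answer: $-663538480$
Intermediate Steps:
$\left(-4609 + 14949\right) \left(-49445 - 14727\right) = 10340 \left(-64172\right) = -663538480$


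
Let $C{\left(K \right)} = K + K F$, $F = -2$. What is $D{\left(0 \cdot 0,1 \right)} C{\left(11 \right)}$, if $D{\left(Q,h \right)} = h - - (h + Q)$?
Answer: $-22$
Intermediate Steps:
$C{\left(K \right)} = - K$ ($C{\left(K \right)} = K + K \left(-2\right) = K - 2 K = - K$)
$D{\left(Q,h \right)} = Q + 2 h$ ($D{\left(Q,h \right)} = h - - (Q + h) = h - \left(- Q - h\right) = h + \left(Q + h\right) = Q + 2 h$)
$D{\left(0 \cdot 0,1 \right)} C{\left(11 \right)} = \left(0 \cdot 0 + 2 \cdot 1\right) \left(\left(-1\right) 11\right) = \left(0 + 2\right) \left(-11\right) = 2 \left(-11\right) = -22$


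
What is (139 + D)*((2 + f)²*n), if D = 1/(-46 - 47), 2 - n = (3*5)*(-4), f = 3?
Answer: 646300/3 ≈ 2.1543e+5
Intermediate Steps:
n = 62 (n = 2 - 3*5*(-4) = 2 - 15*(-4) = 2 - 1*(-60) = 2 + 60 = 62)
D = -1/93 (D = 1/(-93) = -1/93 ≈ -0.010753)
(139 + D)*((2 + f)²*n) = (139 - 1/93)*((2 + 3)²*62) = 12926*(5²*62)/93 = 12926*(25*62)/93 = (12926/93)*1550 = 646300/3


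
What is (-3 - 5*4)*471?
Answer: -10833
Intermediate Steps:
(-3 - 5*4)*471 = (-3 - 20)*471 = -23*471 = -10833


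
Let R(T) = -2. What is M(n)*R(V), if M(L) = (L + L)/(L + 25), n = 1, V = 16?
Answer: -2/13 ≈ -0.15385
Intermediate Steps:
M(L) = 2*L/(25 + L) (M(L) = (2*L)/(25 + L) = 2*L/(25 + L))
M(n)*R(V) = (2*1/(25 + 1))*(-2) = (2*1/26)*(-2) = (2*1*(1/26))*(-2) = (1/13)*(-2) = -2/13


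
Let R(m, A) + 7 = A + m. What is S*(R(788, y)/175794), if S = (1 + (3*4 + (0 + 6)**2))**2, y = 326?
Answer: 885969/58598 ≈ 15.119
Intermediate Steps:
R(m, A) = -7 + A + m (R(m, A) = -7 + (A + m) = -7 + A + m)
S = 2401 (S = (1 + (12 + 6**2))**2 = (1 + (12 + 36))**2 = (1 + 48)**2 = 49**2 = 2401)
S*(R(788, y)/175794) = 2401*((-7 + 326 + 788)/175794) = 2401*(1107*(1/175794)) = 2401*(369/58598) = 885969/58598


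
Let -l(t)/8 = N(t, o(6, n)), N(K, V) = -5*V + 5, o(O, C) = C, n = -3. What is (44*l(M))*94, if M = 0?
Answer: -661760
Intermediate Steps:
N(K, V) = 5 - 5*V
l(t) = -160 (l(t) = -8*(5 - 5*(-3)) = -8*(5 + 15) = -8*20 = -160)
(44*l(M))*94 = (44*(-160))*94 = -7040*94 = -661760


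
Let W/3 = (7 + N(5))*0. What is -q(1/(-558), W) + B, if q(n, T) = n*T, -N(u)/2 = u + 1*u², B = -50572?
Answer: -50572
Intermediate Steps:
N(u) = -2*u - 2*u² (N(u) = -2*(u + 1*u²) = -2*(u + u²) = -2*u - 2*u²)
W = 0 (W = 3*((7 - 2*5*(1 + 5))*0) = 3*((7 - 2*5*6)*0) = 3*((7 - 60)*0) = 3*(-53*0) = 3*0 = 0)
q(n, T) = T*n
-q(1/(-558), W) + B = -0/(-558) - 50572 = -0*(-1)/558 - 50572 = -1*0 - 50572 = 0 - 50572 = -50572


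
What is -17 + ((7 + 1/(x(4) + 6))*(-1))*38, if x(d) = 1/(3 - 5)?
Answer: -3189/11 ≈ -289.91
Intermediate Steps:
x(d) = -1/2 (x(d) = 1/(-2) = -1/2)
-17 + ((7 + 1/(x(4) + 6))*(-1))*38 = -17 + ((7 + 1/(-1/2 + 6))*(-1))*38 = -17 + ((7 + 1/(11/2))*(-1))*38 = -17 + ((7 + 2/11)*(-1))*38 = -17 + ((79/11)*(-1))*38 = -17 - 79/11*38 = -17 - 3002/11 = -3189/11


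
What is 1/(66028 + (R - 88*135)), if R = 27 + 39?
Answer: 1/54214 ≈ 1.8445e-5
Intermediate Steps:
R = 66
1/(66028 + (R - 88*135)) = 1/(66028 + (66 - 88*135)) = 1/(66028 + (66 - 11880)) = 1/(66028 - 11814) = 1/54214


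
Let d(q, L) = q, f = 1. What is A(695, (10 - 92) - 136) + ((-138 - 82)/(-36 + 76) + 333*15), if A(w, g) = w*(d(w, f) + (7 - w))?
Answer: 19709/2 ≈ 9854.5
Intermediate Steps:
A(w, g) = 7*w (A(w, g) = w*(w + (7 - w)) = w*7 = 7*w)
A(695, (10 - 92) - 136) + ((-138 - 82)/(-36 + 76) + 333*15) = 7*695 + ((-138 - 82)/(-36 + 76) + 333*15) = 4865 + (-220/40 + 4995) = 4865 + (-220*1/40 + 4995) = 4865 + (-11/2 + 4995) = 4865 + 9979/2 = 19709/2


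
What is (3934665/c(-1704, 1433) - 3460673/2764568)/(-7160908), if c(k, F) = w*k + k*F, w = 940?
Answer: 12336904071/39707465913857528 ≈ 3.1069e-7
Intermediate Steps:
c(k, F) = 940*k + F*k (c(k, F) = 940*k + k*F = 940*k + F*k)
(3934665/c(-1704, 1433) - 3460673/2764568)/(-7160908) = (3934665/((-1704*(940 + 1433))) - 3460673/2764568)/(-7160908) = (3934665/((-1704*2373)) - 3460673*1/2764568)*(-1/7160908) = (3934665/(-4043592) - 3460673/2764568)*(-1/7160908) = (3934665*(-1/4043592) - 3460673/2764568)*(-1/7160908) = (-62455/64184 - 3460673/2764568)*(-1/7160908) = -12336904071/5545032266*(-1/7160908) = 12336904071/39707465913857528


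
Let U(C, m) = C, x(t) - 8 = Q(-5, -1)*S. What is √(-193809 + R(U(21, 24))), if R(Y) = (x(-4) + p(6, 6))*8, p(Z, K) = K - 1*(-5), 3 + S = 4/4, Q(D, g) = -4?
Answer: I*√193593 ≈ 439.99*I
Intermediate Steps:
S = -2 (S = -3 + 4/4 = -3 + 4*(¼) = -3 + 1 = -2)
p(Z, K) = 5 + K (p(Z, K) = K + 5 = 5 + K)
x(t) = 16 (x(t) = 8 - 4*(-2) = 8 + 8 = 16)
R(Y) = 216 (R(Y) = (16 + (5 + 6))*8 = (16 + 11)*8 = 27*8 = 216)
√(-193809 + R(U(21, 24))) = √(-193809 + 216) = √(-193593) = I*√193593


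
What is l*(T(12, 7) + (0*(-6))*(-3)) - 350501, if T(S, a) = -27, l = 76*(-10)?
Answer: -329981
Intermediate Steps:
l = -760
l*(T(12, 7) + (0*(-6))*(-3)) - 350501 = -760*(-27 + (0*(-6))*(-3)) - 350501 = -760*(-27 + 0*(-3)) - 350501 = -760*(-27 + 0) - 350501 = -760*(-27) - 350501 = 20520 - 350501 = -329981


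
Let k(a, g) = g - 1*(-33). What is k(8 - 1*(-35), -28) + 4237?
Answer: 4242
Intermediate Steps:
k(a, g) = 33 + g (k(a, g) = g + 33 = 33 + g)
k(8 - 1*(-35), -28) + 4237 = (33 - 28) + 4237 = 5 + 4237 = 4242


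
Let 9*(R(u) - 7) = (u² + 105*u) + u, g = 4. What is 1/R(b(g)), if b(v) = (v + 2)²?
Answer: 1/575 ≈ 0.0017391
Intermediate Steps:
b(v) = (2 + v)²
R(u) = 7 + u²/9 + 106*u/9 (R(u) = 7 + ((u² + 105*u) + u)/9 = 7 + (u² + 106*u)/9 = 7 + (u²/9 + 106*u/9) = 7 + u²/9 + 106*u/9)
1/R(b(g)) = 1/(7 + ((2 + 4)²)²/9 + 106*(2 + 4)²/9) = 1/(7 + (6²)²/9 + (106/9)*6²) = 1/(7 + (⅑)*36² + (106/9)*36) = 1/(7 + (⅑)*1296 + 424) = 1/(7 + 144 + 424) = 1/575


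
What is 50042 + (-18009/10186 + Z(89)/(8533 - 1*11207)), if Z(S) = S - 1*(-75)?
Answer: 681481171359/13618682 ≈ 50040.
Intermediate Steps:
Z(S) = 75 + S (Z(S) = S + 75 = 75 + S)
50042 + (-18009/10186 + Z(89)/(8533 - 1*11207)) = 50042 + (-18009/10186 + (75 + 89)/(8533 - 1*11207)) = 50042 + (-18009*1/10186 + 164/(8533 - 11207)) = 50042 + (-18009/10186 + 164/(-2674)) = 50042 + (-18009/10186 + 164*(-1/2674)) = 50042 + (-18009/10186 - 82/1337) = 50042 - 24913285/13618682 = 681481171359/13618682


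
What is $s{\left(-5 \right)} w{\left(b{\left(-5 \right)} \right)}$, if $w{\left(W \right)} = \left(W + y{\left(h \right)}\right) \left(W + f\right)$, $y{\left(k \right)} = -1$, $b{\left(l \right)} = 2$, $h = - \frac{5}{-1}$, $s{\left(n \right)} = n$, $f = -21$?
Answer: $95$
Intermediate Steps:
$h = 5$ ($h = \left(-5\right) \left(-1\right) = 5$)
$w{\left(W \right)} = \left(-1 + W\right) \left(-21 + W\right)$ ($w{\left(W \right)} = \left(W - 1\right) \left(W - 21\right) = \left(-1 + W\right) \left(-21 + W\right)$)
$s{\left(-5 \right)} w{\left(b{\left(-5 \right)} \right)} = - 5 \left(21 + 2^{2} - 44\right) = - 5 \left(21 + 4 - 44\right) = \left(-5\right) \left(-19\right) = 95$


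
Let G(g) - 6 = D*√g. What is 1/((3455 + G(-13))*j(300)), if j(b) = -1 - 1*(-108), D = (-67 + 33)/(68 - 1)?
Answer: 15536429/5753560750279 + 2278*I*√13/5753560750279 ≈ 2.7003e-6 + 1.4275e-9*I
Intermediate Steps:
D = -34/67 ≈ -0.50746
G(g) = 6 - 34*√g/67
j(b) = 107 (j(b) = -1 + 108 = 107)
1/((3455 + G(-13))*j(300)) = 1/((3455 + (6 - 34*I*√13/67))*107) = (1/107)/(3455 + (6 - 34*I*√13/67)) = (1/107)/(3461 - 34*I*√13/67) = 1/(107*(3461 - 34*I*√13/67))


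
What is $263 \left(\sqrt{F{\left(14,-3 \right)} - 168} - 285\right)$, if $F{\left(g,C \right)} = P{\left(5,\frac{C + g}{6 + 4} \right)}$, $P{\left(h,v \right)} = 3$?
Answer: $-74955 + 263 i \sqrt{165} \approx -74955.0 + 3378.3 i$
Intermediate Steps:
$F{\left(g,C \right)} = 3$
$263 \left(\sqrt{F{\left(14,-3 \right)} - 168} - 285\right) = 263 \left(\sqrt{3 - 168} - 285\right) = 263 \left(\sqrt{-165} - 285\right) = 263 \left(i \sqrt{165} - 285\right) = 263 \left(-285 + i \sqrt{165}\right) = -74955 + 263 i \sqrt{165}$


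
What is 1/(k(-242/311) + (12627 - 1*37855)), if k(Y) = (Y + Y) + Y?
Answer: -311/7846634 ≈ -3.9635e-5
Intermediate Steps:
k(Y) = 3*Y (k(Y) = 2*Y + Y = 3*Y)
1/(k(-242/311) + (12627 - 1*37855)) = 1/(3*(-242/311) + (12627 - 1*37855)) = 1/(3*(-242*1/311) + (12627 - 37855)) = 1/(3*(-242/311) - 25228) = 1/(-726/311 - 25228) = 1/(-7846634/311) = -311/7846634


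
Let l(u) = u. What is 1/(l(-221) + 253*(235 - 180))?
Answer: 1/13694 ≈ 7.3025e-5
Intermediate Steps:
1/(l(-221) + 253*(235 - 180)) = 1/(-221 + 253*(235 - 180)) = 1/(-221 + 253*55) = 1/(-221 + 13915) = 1/13694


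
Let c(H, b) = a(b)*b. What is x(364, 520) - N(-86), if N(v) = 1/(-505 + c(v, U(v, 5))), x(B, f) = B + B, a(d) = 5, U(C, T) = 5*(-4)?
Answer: 440441/605 ≈ 728.00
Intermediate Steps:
U(C, T) = -20
x(B, f) = 2*B
c(H, b) = 5*b
N(v) = -1/605 (N(v) = 1/(-505 + 5*(-20)) = 1/(-505 - 100) = 1/(-605) = -1/605)
x(364, 520) - N(-86) = 2*364 - 1*(-1/605) = 728 + 1/605 = 440441/605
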